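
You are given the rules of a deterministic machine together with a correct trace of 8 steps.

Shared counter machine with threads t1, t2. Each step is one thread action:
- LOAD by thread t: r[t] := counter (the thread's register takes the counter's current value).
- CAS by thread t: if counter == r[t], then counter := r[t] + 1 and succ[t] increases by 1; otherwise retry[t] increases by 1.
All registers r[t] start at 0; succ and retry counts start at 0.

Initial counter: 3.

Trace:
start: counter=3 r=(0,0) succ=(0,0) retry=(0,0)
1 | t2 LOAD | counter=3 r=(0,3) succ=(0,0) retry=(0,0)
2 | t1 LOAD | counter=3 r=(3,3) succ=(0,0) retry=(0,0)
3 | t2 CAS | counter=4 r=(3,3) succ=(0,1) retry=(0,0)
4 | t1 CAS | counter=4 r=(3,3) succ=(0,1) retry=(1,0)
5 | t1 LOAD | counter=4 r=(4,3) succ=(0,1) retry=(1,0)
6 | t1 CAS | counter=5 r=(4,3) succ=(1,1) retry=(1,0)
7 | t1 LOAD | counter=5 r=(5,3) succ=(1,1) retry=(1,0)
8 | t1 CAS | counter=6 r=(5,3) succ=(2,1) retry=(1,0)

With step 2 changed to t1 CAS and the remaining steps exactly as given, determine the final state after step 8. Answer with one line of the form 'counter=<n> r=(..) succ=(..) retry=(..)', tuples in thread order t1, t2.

(re-executing from step 2 with the substitution; state before step 2: counter=3 r=(0,3) succ=(0,0) retry=(0,0))
2 | t1 CAS | counter=3 r=(0,3) succ=(0,0) retry=(1,0)
3 | t2 CAS | counter=4 r=(0,3) succ=(0,1) retry=(1,0)
4 | t1 CAS | counter=4 r=(0,3) succ=(0,1) retry=(2,0)
5 | t1 LOAD | counter=4 r=(4,3) succ=(0,1) retry=(2,0)
6 | t1 CAS | counter=5 r=(4,3) succ=(1,1) retry=(2,0)
7 | t1 LOAD | counter=5 r=(5,3) succ=(1,1) retry=(2,0)
8 | t1 CAS | counter=6 r=(5,3) succ=(2,1) retry=(2,0)

counter=6 r=(5,3) succ=(2,1) retry=(2,0)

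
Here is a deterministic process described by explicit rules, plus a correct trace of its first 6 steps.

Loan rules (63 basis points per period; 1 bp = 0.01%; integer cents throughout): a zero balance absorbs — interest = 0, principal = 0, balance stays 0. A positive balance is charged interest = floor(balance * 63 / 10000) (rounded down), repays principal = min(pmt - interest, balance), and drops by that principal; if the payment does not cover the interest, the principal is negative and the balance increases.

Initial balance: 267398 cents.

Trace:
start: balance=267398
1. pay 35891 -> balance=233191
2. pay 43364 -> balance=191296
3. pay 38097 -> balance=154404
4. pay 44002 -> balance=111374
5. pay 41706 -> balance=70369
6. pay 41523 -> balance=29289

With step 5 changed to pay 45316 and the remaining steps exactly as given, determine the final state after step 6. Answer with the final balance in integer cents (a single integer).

(re-executing from step 5 with the substitution; state before step 5: balance=111374)
5. pay 45316 -> balance=66759
6. pay 41523 -> balance=25656

25656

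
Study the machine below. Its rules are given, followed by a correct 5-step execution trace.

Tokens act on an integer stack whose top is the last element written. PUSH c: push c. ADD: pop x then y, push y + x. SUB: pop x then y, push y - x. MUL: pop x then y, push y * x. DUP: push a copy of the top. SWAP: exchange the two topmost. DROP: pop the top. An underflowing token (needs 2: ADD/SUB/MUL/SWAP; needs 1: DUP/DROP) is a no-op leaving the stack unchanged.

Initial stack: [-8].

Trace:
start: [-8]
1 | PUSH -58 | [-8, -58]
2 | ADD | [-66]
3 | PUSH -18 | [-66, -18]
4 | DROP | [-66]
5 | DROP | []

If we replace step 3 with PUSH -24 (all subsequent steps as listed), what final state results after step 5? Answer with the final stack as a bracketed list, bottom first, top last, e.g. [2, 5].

[]

(re-executing from step 3 with the substitution; state before step 3: [-66])
3 | PUSH -24 | [-66, -24]
4 | DROP | [-66]
5 | DROP | []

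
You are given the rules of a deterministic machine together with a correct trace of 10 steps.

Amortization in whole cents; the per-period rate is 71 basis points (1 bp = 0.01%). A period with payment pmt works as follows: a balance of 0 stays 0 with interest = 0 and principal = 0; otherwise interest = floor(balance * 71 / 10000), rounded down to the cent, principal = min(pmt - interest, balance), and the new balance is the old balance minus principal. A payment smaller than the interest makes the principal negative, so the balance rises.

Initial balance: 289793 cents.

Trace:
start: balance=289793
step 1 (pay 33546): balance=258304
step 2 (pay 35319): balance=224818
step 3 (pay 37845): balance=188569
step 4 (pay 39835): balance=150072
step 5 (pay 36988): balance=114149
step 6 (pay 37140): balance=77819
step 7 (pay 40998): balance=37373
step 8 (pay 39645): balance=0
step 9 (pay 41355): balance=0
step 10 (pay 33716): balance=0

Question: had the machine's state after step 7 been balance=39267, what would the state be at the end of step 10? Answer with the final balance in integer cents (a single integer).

0

state after step 7 := balance=39267
step 8 (pay 39645): balance=0
step 9 (pay 41355): balance=0
step 10 (pay 33716): balance=0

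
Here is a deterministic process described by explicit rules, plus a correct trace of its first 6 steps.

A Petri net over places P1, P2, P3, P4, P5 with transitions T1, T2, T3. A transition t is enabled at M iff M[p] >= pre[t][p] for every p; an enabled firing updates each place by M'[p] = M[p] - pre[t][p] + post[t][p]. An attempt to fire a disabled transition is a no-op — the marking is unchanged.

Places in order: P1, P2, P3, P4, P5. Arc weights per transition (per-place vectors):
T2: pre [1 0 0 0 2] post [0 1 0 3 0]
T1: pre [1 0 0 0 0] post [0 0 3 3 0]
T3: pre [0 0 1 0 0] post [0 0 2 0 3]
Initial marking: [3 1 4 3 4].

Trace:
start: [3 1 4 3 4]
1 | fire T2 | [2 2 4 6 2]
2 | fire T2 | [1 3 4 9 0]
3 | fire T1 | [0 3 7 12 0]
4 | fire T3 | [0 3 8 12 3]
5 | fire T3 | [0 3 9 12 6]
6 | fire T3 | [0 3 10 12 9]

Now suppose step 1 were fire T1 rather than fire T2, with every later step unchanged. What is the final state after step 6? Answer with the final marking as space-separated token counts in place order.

(re-executing from step 1 with the substitution; state before step 1: [3 1 4 3 4])
1 | fire T1 | [2 1 7 6 4]
2 | fire T2 | [1 2 7 9 2]
3 | fire T1 | [0 2 10 12 2]
4 | fire T3 | [0 2 11 12 5]
5 | fire T3 | [0 2 12 12 8]
6 | fire T3 | [0 2 13 12 11]

0 2 13 12 11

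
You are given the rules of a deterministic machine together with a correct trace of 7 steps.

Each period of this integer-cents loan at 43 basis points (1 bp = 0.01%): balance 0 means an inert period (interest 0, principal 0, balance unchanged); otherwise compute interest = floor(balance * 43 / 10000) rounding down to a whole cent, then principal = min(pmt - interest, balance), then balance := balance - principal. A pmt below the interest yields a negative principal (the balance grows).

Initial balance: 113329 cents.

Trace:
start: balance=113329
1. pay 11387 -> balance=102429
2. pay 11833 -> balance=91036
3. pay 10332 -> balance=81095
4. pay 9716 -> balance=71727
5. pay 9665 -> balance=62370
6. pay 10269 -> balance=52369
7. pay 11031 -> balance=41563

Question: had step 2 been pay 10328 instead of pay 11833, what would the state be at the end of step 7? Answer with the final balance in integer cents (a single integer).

(re-executing from step 2 with the substitution; state before step 2: balance=102429)
2. pay 10328 -> balance=92541
3. pay 10332 -> balance=82606
4. pay 9716 -> balance=73245
5. pay 9665 -> balance=63894
6. pay 10269 -> balance=53899
7. pay 11031 -> balance=43099

43099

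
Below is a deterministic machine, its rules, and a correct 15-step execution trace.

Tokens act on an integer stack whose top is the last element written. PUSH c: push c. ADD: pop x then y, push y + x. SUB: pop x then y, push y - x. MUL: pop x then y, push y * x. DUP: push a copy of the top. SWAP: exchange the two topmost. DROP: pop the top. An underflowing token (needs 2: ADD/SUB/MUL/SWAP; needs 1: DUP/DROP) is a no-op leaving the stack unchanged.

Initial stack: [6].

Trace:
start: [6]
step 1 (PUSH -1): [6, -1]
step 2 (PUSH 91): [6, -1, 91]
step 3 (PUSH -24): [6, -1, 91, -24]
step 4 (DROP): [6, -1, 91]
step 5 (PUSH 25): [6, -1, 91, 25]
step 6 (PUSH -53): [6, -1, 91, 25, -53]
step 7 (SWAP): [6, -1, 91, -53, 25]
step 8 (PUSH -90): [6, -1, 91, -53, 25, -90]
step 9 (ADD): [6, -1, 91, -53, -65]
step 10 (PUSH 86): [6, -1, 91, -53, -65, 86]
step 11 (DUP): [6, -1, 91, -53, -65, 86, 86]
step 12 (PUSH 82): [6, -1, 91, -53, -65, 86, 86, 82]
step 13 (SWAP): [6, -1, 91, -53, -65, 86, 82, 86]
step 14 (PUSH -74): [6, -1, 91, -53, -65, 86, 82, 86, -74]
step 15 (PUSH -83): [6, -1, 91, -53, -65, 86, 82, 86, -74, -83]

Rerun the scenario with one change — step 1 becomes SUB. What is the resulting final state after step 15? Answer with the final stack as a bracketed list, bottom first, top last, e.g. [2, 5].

(re-executing from step 1 with the substitution; state before step 1: [6])
step 1 (SUB): [6]
step 2 (PUSH 91): [6, 91]
step 3 (PUSH -24): [6, 91, -24]
step 4 (DROP): [6, 91]
step 5 (PUSH 25): [6, 91, 25]
step 6 (PUSH -53): [6, 91, 25, -53]
step 7 (SWAP): [6, 91, -53, 25]
step 8 (PUSH -90): [6, 91, -53, 25, -90]
step 9 (ADD): [6, 91, -53, -65]
step 10 (PUSH 86): [6, 91, -53, -65, 86]
step 11 (DUP): [6, 91, -53, -65, 86, 86]
step 12 (PUSH 82): [6, 91, -53, -65, 86, 86, 82]
step 13 (SWAP): [6, 91, -53, -65, 86, 82, 86]
step 14 (PUSH -74): [6, 91, -53, -65, 86, 82, 86, -74]
step 15 (PUSH -83): [6, 91, -53, -65, 86, 82, 86, -74, -83]

[6, 91, -53, -65, 86, 82, 86, -74, -83]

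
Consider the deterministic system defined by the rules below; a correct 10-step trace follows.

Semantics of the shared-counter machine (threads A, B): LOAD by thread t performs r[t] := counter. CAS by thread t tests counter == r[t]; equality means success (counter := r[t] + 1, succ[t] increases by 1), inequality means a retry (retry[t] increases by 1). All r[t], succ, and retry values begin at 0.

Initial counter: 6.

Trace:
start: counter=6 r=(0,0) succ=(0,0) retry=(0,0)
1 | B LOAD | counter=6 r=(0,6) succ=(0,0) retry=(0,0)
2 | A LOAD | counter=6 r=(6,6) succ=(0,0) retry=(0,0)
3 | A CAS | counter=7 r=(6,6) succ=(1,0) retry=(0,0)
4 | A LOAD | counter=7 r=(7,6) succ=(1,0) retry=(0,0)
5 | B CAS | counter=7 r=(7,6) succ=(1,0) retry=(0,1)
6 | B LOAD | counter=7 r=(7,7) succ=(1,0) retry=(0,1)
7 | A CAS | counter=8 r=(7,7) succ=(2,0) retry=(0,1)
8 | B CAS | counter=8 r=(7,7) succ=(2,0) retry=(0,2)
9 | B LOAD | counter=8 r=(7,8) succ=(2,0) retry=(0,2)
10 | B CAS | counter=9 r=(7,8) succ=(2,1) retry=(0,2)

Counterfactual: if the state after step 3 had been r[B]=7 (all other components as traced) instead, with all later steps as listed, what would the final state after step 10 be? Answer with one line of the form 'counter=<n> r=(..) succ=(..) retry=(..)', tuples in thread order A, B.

counter=10 r=(7,9) succ=(1,3) retry=(1,0)

state after step 3 := counter=7 r=(6,7) succ=(1,0) retry=(0,0)
4 | A LOAD | counter=7 r=(7,7) succ=(1,0) retry=(0,0)
5 | B CAS | counter=8 r=(7,7) succ=(1,1) retry=(0,0)
6 | B LOAD | counter=8 r=(7,8) succ=(1,1) retry=(0,0)
7 | A CAS | counter=8 r=(7,8) succ=(1,1) retry=(1,0)
8 | B CAS | counter=9 r=(7,8) succ=(1,2) retry=(1,0)
9 | B LOAD | counter=9 r=(7,9) succ=(1,2) retry=(1,0)
10 | B CAS | counter=10 r=(7,9) succ=(1,3) retry=(1,0)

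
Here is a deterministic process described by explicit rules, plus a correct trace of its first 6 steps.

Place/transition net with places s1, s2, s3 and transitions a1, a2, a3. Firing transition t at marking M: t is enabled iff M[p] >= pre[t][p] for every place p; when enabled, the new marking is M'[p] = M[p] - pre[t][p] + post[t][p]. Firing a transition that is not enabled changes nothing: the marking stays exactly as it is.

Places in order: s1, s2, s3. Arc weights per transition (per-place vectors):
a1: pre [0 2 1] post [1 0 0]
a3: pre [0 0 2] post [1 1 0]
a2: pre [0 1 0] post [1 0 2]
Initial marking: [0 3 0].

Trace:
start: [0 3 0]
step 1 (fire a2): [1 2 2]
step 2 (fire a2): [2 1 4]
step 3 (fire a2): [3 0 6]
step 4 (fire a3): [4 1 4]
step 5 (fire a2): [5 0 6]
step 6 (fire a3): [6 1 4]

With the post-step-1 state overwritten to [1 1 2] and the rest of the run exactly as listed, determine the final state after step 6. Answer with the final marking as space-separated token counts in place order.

state after step 1 := [1 1 2]
step 2 (fire a2): [2 0 4]
step 3 (fire a2): [2 0 4]
step 4 (fire a3): [3 1 2]
step 5 (fire a2): [4 0 4]
step 6 (fire a3): [5 1 2]

5 1 2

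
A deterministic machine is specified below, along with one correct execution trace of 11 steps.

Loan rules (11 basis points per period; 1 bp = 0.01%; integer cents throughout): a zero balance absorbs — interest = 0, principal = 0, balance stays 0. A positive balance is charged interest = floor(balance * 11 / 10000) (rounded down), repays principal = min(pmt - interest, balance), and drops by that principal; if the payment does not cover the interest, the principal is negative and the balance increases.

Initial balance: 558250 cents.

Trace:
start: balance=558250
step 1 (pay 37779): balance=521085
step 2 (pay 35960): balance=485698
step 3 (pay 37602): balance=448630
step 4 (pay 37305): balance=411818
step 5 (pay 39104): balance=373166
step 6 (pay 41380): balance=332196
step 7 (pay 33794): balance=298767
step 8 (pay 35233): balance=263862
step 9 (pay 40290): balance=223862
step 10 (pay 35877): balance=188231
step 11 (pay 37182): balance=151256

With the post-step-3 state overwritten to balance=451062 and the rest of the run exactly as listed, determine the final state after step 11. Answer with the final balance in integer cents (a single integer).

state after step 3 := balance=451062
step 4 (pay 37305): balance=414253
step 5 (pay 39104): balance=375604
step 6 (pay 41380): balance=334637
step 7 (pay 33794): balance=301211
step 8 (pay 35233): balance=266309
step 9 (pay 40290): balance=226311
step 10 (pay 35877): balance=190682
step 11 (pay 37182): balance=153709

153709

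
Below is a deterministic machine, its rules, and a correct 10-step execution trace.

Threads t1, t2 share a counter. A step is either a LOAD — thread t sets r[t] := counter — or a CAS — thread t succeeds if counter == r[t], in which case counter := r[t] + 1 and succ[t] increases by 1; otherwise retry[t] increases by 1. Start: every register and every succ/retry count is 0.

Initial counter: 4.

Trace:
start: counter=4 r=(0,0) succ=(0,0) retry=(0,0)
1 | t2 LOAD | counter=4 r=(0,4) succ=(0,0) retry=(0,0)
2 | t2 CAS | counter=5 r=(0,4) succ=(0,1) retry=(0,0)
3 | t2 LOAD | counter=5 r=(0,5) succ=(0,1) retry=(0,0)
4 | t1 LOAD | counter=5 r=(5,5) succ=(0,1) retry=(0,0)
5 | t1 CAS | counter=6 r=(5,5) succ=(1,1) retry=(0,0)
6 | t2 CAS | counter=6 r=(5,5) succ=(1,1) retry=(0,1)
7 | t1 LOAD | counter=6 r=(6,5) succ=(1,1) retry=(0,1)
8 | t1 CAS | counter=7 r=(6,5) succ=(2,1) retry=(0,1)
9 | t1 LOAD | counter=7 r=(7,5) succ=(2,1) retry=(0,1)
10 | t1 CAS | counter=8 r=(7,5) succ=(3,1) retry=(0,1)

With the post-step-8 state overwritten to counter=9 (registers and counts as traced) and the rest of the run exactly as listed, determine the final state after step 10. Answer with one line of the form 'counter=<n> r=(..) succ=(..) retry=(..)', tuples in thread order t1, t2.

state after step 8 := counter=9 r=(6,5) succ=(2,1) retry=(0,1)
9 | t1 LOAD | counter=9 r=(9,5) succ=(2,1) retry=(0,1)
10 | t1 CAS | counter=10 r=(9,5) succ=(3,1) retry=(0,1)

counter=10 r=(9,5) succ=(3,1) retry=(0,1)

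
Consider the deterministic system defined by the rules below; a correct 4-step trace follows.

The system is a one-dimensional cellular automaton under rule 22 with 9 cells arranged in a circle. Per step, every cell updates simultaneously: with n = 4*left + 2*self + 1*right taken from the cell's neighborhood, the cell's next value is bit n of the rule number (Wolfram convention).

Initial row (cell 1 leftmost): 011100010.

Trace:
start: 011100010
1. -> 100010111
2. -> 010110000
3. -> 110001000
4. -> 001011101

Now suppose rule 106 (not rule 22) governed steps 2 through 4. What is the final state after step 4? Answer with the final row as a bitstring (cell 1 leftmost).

(re-executing steps 2..4 under rule 106; state before step 2: 100010111)
2. -> 100101100
3. -> 001011101
4. -> 010110110

010110110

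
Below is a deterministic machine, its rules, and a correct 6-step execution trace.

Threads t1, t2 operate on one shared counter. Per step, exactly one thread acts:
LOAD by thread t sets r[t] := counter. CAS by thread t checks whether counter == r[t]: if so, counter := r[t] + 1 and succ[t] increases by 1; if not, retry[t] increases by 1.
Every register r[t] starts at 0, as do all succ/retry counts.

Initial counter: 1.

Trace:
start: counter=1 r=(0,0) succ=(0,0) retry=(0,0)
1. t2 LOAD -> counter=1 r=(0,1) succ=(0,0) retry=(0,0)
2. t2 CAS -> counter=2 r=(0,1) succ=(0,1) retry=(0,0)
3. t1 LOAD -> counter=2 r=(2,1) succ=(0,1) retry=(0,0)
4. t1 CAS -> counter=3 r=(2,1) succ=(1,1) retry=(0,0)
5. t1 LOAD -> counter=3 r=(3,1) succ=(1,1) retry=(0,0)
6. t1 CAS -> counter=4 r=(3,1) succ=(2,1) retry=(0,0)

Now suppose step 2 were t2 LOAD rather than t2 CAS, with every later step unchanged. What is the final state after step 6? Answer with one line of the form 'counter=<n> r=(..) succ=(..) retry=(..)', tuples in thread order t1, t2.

counter=3 r=(2,1) succ=(2,0) retry=(0,0)

(re-executing from step 2 with the substitution; state before step 2: counter=1 r=(0,1) succ=(0,0) retry=(0,0))
2. t2 LOAD -> counter=1 r=(0,1) succ=(0,0) retry=(0,0)
3. t1 LOAD -> counter=1 r=(1,1) succ=(0,0) retry=(0,0)
4. t1 CAS -> counter=2 r=(1,1) succ=(1,0) retry=(0,0)
5. t1 LOAD -> counter=2 r=(2,1) succ=(1,0) retry=(0,0)
6. t1 CAS -> counter=3 r=(2,1) succ=(2,0) retry=(0,0)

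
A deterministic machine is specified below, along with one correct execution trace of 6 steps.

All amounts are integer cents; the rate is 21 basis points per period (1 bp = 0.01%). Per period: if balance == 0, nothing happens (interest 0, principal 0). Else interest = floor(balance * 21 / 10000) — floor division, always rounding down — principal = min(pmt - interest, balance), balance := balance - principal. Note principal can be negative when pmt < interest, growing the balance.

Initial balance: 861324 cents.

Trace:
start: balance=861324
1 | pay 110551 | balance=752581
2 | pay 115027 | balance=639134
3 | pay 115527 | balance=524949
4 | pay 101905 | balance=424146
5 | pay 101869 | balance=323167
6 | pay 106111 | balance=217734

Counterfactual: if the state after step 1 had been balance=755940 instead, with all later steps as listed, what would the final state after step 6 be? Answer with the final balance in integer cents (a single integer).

221128

state after step 1 := balance=755940
2 | pay 115027 | balance=642500
3 | pay 115527 | balance=528322
4 | pay 101905 | balance=427526
5 | pay 101869 | balance=326554
6 | pay 106111 | balance=221128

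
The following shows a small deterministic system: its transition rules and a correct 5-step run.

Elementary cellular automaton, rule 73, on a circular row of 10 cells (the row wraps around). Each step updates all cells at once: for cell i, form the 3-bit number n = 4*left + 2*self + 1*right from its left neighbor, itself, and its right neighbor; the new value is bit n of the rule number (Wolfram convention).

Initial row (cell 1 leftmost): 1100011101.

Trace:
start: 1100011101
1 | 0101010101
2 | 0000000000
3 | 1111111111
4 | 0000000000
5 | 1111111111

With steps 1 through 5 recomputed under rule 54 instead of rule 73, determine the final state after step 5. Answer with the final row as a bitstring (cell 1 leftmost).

0010100010

(re-executing steps 1..5 under rule 54; state before step 1: 1100011101)
1 | 0010100010
2 | 0111110111
3 | 1000001000
4 | 1100011101
5 | 0010100010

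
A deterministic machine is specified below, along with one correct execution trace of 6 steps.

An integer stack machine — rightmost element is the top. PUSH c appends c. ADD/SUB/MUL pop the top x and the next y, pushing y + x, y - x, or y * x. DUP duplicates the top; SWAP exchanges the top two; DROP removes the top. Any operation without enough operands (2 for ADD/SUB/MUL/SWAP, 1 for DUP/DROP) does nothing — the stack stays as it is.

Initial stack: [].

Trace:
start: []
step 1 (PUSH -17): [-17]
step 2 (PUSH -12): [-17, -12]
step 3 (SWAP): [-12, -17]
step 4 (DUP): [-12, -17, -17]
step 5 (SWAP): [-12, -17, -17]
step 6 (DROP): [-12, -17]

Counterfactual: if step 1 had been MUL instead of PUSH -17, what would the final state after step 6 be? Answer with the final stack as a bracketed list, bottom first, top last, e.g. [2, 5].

(re-executing from step 1 with the substitution; state before step 1: [])
step 1 (MUL): []
step 2 (PUSH -12): [-12]
step 3 (SWAP): [-12]
step 4 (DUP): [-12, -12]
step 5 (SWAP): [-12, -12]
step 6 (DROP): [-12]

[-12]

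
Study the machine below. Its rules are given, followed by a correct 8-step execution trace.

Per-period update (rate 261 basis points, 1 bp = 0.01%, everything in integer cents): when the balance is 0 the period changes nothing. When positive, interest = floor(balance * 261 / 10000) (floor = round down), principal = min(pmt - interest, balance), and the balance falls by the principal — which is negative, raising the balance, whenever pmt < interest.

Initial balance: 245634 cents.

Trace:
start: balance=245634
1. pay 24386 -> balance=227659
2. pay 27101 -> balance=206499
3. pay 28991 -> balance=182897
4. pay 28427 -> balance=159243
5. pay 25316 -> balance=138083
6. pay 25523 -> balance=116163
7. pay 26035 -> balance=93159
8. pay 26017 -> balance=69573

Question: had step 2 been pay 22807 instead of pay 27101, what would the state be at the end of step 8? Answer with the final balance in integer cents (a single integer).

(re-executing from step 2 with the substitution; state before step 2: balance=227659)
2. pay 22807 -> balance=210793
3. pay 28991 -> balance=187303
4. pay 28427 -> balance=163764
5. pay 25316 -> balance=142722
6. pay 25523 -> balance=120924
7. pay 26035 -> balance=98045
8. pay 26017 -> balance=74586

74586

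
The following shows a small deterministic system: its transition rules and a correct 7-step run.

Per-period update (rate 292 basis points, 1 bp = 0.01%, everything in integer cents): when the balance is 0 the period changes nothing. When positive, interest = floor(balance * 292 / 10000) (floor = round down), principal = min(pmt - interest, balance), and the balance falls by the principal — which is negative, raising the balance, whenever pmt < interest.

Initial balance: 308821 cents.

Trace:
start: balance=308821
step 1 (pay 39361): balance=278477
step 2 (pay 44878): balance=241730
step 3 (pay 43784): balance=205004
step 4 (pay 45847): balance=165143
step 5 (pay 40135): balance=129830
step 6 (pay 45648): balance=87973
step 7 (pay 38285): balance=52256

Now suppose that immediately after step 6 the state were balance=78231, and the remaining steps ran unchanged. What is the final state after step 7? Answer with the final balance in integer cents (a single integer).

state after step 6 := balance=78231
step 7 (pay 38285): balance=42230

42230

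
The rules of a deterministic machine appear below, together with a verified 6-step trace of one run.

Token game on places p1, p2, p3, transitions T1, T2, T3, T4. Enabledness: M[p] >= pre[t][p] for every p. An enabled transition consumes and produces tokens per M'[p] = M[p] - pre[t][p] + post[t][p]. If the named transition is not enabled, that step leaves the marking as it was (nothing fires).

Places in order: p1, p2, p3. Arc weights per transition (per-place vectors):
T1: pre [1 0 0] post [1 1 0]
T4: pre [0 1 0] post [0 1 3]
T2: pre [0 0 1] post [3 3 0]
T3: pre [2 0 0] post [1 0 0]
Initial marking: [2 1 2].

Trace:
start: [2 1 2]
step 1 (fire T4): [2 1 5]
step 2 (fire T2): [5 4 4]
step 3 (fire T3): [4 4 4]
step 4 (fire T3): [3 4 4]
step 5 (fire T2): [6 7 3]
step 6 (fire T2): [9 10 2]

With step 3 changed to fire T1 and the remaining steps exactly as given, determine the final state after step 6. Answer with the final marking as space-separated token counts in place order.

10 11 2

(re-executing from step 3 with the substitution; state before step 3: [5 4 4])
step 3 (fire T1): [5 5 4]
step 4 (fire T3): [4 5 4]
step 5 (fire T2): [7 8 3]
step 6 (fire T2): [10 11 2]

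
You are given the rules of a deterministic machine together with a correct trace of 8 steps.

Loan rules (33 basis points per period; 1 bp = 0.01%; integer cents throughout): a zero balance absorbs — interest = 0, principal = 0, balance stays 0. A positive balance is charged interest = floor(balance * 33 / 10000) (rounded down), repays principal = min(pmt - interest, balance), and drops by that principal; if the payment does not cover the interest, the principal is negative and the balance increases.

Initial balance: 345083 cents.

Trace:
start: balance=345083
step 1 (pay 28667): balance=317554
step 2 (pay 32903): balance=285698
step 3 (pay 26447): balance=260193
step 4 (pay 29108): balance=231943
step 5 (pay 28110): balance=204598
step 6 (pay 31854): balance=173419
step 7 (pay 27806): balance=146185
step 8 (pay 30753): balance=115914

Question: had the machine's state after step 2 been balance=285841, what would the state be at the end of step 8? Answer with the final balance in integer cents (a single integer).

116059

state after step 2 := balance=285841
step 3 (pay 26447): balance=260337
step 4 (pay 29108): balance=232088
step 5 (pay 28110): balance=204743
step 6 (pay 31854): balance=173564
step 7 (pay 27806): balance=146330
step 8 (pay 30753): balance=116059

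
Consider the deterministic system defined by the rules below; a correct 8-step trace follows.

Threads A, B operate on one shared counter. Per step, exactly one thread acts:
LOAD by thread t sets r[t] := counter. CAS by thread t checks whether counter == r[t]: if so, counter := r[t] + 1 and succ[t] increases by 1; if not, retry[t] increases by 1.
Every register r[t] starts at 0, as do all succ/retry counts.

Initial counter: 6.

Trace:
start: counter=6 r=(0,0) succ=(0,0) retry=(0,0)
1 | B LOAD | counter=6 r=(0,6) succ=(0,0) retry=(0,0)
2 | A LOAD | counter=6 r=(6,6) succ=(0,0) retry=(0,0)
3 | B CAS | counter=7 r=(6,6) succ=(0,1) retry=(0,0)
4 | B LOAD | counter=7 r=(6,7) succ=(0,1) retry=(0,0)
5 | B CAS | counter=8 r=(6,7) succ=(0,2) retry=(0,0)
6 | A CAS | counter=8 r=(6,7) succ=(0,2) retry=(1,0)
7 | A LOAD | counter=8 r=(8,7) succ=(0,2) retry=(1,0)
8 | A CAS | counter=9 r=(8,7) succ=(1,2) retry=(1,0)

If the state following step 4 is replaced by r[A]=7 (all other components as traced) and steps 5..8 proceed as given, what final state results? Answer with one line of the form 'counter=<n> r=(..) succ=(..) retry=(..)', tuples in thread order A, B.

counter=9 r=(8,7) succ=(1,2) retry=(1,0)

state after step 4 := counter=7 r=(7,7) succ=(0,1) retry=(0,0)
5 | B CAS | counter=8 r=(7,7) succ=(0,2) retry=(0,0)
6 | A CAS | counter=8 r=(7,7) succ=(0,2) retry=(1,0)
7 | A LOAD | counter=8 r=(8,7) succ=(0,2) retry=(1,0)
8 | A CAS | counter=9 r=(8,7) succ=(1,2) retry=(1,0)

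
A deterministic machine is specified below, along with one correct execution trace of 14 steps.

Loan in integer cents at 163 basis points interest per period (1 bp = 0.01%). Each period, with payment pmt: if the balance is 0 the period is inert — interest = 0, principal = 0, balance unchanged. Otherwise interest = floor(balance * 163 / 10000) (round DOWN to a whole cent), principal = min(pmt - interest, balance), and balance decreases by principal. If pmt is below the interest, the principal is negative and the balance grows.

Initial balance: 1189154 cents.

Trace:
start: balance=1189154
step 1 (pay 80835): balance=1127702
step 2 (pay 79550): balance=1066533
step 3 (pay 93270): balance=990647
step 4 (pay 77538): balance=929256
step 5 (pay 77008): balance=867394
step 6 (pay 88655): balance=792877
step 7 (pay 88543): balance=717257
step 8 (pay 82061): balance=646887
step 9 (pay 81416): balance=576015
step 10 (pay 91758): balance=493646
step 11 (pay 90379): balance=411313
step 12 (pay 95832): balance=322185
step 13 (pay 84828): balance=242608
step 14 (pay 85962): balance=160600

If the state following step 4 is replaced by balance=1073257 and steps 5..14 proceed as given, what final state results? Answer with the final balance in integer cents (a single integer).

state after step 4 := balance=1073257
step 5 (pay 77008): balance=1013743
step 6 (pay 88655): balance=941612
step 7 (pay 88543): balance=868417
step 8 (pay 82061): balance=800511
step 9 (pay 81416): balance=732143
step 10 (pay 91758): balance=652318
step 11 (pay 90379): balance=572571
step 12 (pay 95832): balance=486071
step 13 (pay 84828): balance=409165
step 14 (pay 85962): balance=329872

329872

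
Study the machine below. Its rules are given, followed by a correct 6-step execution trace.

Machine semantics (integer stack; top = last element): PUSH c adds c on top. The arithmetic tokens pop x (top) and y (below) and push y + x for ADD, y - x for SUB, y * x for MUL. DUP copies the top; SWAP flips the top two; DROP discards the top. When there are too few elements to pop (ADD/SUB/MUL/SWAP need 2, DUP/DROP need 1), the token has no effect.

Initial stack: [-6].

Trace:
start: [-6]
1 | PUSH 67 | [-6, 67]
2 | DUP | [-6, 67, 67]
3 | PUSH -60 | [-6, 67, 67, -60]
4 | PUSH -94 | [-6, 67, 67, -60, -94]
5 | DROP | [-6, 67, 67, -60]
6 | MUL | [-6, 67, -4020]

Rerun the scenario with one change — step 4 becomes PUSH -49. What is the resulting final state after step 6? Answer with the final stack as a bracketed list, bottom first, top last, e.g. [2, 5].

[-6, 67, -4020]

(re-executing from step 4 with the substitution; state before step 4: [-6, 67, 67, -60])
4 | PUSH -49 | [-6, 67, 67, -60, -49]
5 | DROP | [-6, 67, 67, -60]
6 | MUL | [-6, 67, -4020]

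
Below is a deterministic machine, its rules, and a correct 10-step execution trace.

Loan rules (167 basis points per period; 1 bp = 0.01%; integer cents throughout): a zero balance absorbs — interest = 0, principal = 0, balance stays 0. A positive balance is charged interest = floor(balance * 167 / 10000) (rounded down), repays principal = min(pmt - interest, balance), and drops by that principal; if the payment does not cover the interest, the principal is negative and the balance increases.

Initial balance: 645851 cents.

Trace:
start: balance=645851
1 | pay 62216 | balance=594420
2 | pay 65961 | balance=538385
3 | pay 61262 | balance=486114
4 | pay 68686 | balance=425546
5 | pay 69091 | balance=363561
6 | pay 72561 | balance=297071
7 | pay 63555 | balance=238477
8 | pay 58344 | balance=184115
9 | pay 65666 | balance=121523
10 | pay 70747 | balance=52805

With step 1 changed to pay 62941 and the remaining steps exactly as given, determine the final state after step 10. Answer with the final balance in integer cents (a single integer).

51962

(re-executing from step 1 with the substitution; state before step 1: balance=645851)
1 | pay 62941 | balance=593695
2 | pay 65961 | balance=537648
3 | pay 61262 | balance=485364
4 | pay 68686 | balance=424783
5 | pay 69091 | balance=362785
6 | pay 72561 | balance=296282
7 | pay 63555 | balance=237674
8 | pay 58344 | balance=183299
9 | pay 65666 | balance=120694
10 | pay 70747 | balance=51962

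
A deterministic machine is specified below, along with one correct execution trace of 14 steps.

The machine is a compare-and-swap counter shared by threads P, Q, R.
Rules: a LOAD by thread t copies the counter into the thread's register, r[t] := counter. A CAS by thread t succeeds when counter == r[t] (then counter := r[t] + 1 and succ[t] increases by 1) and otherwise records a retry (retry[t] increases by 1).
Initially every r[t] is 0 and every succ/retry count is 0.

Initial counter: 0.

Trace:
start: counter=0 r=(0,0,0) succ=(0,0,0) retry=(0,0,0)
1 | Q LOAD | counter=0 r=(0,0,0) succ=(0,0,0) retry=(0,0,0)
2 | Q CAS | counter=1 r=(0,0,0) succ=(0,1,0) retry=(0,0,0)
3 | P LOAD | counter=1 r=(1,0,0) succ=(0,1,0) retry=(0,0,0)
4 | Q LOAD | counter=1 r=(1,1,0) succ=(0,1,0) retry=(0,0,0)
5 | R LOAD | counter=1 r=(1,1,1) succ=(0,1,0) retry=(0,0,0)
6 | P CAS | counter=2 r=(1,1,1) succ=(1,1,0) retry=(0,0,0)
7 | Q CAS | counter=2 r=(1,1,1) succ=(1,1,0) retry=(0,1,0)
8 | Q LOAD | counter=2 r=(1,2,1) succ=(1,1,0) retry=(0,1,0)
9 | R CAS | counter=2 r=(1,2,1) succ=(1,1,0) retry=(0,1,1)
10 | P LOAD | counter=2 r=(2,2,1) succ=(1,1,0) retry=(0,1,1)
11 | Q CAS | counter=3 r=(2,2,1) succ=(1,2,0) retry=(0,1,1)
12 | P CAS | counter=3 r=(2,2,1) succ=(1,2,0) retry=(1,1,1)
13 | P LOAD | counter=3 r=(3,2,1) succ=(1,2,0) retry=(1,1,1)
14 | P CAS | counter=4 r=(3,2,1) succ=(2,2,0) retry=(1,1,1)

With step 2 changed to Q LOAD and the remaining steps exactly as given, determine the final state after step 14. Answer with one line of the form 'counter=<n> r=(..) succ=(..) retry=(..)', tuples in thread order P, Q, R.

(re-executing from step 2 with the substitution; state before step 2: counter=0 r=(0,0,0) succ=(0,0,0) retry=(0,0,0))
2 | Q LOAD | counter=0 r=(0,0,0) succ=(0,0,0) retry=(0,0,0)
3 | P LOAD | counter=0 r=(0,0,0) succ=(0,0,0) retry=(0,0,0)
4 | Q LOAD | counter=0 r=(0,0,0) succ=(0,0,0) retry=(0,0,0)
5 | R LOAD | counter=0 r=(0,0,0) succ=(0,0,0) retry=(0,0,0)
6 | P CAS | counter=1 r=(0,0,0) succ=(1,0,0) retry=(0,0,0)
7 | Q CAS | counter=1 r=(0,0,0) succ=(1,0,0) retry=(0,1,0)
8 | Q LOAD | counter=1 r=(0,1,0) succ=(1,0,0) retry=(0,1,0)
9 | R CAS | counter=1 r=(0,1,0) succ=(1,0,0) retry=(0,1,1)
10 | P LOAD | counter=1 r=(1,1,0) succ=(1,0,0) retry=(0,1,1)
11 | Q CAS | counter=2 r=(1,1,0) succ=(1,1,0) retry=(0,1,1)
12 | P CAS | counter=2 r=(1,1,0) succ=(1,1,0) retry=(1,1,1)
13 | P LOAD | counter=2 r=(2,1,0) succ=(1,1,0) retry=(1,1,1)
14 | P CAS | counter=3 r=(2,1,0) succ=(2,1,0) retry=(1,1,1)

counter=3 r=(2,1,0) succ=(2,1,0) retry=(1,1,1)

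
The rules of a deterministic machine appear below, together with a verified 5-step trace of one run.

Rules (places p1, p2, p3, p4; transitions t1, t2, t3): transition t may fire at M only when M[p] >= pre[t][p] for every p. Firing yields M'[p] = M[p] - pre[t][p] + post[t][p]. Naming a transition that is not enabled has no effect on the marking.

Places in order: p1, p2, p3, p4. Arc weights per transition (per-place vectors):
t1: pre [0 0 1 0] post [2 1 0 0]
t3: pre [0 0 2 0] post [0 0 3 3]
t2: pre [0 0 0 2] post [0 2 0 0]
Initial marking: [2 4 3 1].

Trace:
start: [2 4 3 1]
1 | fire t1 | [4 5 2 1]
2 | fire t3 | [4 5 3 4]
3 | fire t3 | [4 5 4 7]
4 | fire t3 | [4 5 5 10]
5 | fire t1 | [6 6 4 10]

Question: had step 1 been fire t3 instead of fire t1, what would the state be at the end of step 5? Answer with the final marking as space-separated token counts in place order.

(re-executing from step 1 with the substitution; state before step 1: [2 4 3 1])
1 | fire t3 | [2 4 4 4]
2 | fire t3 | [2 4 5 7]
3 | fire t3 | [2 4 6 10]
4 | fire t3 | [2 4 7 13]
5 | fire t1 | [4 5 6 13]

4 5 6 13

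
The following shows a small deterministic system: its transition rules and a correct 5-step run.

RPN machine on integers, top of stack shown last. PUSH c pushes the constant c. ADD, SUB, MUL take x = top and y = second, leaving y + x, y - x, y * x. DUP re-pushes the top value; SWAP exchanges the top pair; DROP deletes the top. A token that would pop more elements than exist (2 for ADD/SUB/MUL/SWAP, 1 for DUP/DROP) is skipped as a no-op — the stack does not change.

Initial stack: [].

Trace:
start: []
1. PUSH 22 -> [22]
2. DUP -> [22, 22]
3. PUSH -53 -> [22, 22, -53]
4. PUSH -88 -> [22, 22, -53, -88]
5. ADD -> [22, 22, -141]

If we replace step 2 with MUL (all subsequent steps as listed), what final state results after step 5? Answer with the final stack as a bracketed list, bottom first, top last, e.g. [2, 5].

(re-executing from step 2 with the substitution; state before step 2: [22])
2. MUL -> [22]
3. PUSH -53 -> [22, -53]
4. PUSH -88 -> [22, -53, -88]
5. ADD -> [22, -141]

[22, -141]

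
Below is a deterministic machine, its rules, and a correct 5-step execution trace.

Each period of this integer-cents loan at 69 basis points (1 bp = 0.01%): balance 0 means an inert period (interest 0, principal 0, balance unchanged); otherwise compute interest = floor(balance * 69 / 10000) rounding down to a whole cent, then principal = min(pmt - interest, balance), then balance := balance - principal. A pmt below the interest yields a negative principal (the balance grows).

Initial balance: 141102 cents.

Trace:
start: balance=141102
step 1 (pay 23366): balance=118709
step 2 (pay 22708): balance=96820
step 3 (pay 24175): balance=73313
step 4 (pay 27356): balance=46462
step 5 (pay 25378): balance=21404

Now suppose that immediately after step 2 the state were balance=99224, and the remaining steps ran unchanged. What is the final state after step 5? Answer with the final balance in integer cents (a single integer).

state after step 2 := balance=99224
step 3 (pay 24175): balance=75733
step 4 (pay 27356): balance=48899
step 5 (pay 25378): balance=23858

23858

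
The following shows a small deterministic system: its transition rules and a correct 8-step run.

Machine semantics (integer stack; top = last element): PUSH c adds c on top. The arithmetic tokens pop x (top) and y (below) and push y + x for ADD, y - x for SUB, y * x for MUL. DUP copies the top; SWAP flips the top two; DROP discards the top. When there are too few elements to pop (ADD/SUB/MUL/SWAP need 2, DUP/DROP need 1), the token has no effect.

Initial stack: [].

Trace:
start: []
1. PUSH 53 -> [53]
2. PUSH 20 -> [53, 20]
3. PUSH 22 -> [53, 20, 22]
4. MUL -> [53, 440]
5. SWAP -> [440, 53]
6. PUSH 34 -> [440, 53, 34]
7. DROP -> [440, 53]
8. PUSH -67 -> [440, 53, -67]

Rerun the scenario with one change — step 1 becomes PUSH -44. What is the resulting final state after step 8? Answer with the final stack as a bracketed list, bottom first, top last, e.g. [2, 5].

(re-executing from step 1 with the substitution; state before step 1: [])
1. PUSH -44 -> [-44]
2. PUSH 20 -> [-44, 20]
3. PUSH 22 -> [-44, 20, 22]
4. MUL -> [-44, 440]
5. SWAP -> [440, -44]
6. PUSH 34 -> [440, -44, 34]
7. DROP -> [440, -44]
8. PUSH -67 -> [440, -44, -67]

[440, -44, -67]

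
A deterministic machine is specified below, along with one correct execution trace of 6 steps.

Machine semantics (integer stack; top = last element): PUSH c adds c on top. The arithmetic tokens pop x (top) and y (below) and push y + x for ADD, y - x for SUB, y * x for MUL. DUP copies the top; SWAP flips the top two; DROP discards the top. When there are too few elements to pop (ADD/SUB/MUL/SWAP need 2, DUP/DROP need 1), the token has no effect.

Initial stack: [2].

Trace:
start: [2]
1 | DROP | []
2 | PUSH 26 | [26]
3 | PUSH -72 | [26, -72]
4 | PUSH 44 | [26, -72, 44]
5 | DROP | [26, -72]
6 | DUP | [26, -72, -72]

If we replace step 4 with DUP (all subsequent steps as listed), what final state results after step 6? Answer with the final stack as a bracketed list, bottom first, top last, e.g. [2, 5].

[26, -72, -72]

(re-executing from step 4 with the substitution; state before step 4: [26, -72])
4 | DUP | [26, -72, -72]
5 | DROP | [26, -72]
6 | DUP | [26, -72, -72]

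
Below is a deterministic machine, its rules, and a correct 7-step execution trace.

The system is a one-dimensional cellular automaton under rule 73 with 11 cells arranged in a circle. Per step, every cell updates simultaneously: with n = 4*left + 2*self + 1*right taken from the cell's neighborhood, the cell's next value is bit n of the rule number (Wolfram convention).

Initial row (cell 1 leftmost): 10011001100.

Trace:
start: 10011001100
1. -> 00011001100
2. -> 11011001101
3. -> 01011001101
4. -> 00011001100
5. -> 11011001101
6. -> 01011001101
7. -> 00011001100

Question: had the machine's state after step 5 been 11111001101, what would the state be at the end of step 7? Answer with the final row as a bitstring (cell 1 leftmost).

01100001100

state after step 5 := 11111001101
6. -> 00001001101
7. -> 01100001100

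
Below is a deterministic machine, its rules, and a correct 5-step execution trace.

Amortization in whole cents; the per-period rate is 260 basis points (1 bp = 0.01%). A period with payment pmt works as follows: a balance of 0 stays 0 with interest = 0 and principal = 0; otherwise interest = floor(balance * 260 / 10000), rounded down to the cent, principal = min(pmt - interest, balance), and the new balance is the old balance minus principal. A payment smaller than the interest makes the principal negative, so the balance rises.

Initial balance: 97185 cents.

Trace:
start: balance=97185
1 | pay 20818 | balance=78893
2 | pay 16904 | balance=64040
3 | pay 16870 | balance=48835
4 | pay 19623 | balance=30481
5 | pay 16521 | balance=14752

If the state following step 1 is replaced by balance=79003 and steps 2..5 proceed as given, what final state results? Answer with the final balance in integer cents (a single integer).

14873

state after step 1 := balance=79003
2 | pay 16904 | balance=64153
3 | pay 16870 | balance=48950
4 | pay 19623 | balance=30599
5 | pay 16521 | balance=14873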